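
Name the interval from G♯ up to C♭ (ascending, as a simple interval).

doubly diminished fourth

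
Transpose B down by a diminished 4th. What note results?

F##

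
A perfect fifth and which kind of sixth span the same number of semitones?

diminished

A perfect fifth spans 7 semitones.
A sixth spanning 7 semitones is diminished (the major sixth is 9).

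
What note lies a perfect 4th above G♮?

G up a perfect fourth is C, so the target letter is C.
From G, a perfect fourth is 5 semitones up: C.

C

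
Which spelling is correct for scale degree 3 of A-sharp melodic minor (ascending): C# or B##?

Each scale degree takes a distinct letter name. Degree 3 of a scale on A must use the letter C.
C# and B## are enharmonically the same pitch, but only C# uses the letter C, so it is the correct spelling here.

C#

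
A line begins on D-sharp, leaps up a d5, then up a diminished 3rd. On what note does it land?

Cb

A diminished fifth up from D# is A (letter A, 6 semitones up).
A diminished third up from A is Cb (letter C, 2 semitones up).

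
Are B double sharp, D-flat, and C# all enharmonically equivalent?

B## = pitch class 1 and Db = pitch class 1 and C# = pitch class 1 — the same pitch class, so they are enharmonic equivalents.

Yes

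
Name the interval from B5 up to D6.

minor third

Counting letters B–C–D gives a third.
B→D = 3 semitones, 1 narrower than the major third (4), so minor.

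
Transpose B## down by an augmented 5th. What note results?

B down a perfect fifth is E, so the target letter is E.
From B##, an augmented fifth is 8 semitones down: E#.

E#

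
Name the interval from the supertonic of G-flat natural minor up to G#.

The supertonic of Gb natural minor is Ab.
Ab up to G#: letters A→G make it a seventh; 12 semitones makes it augmented.

augmented seventh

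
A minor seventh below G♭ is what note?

G down a major seventh is Ab, so the target letter is A.
From Gb, a minor seventh is 10 semitones down: Ab.

Ab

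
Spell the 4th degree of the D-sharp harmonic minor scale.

Degree 4 takes the letter 3 steps above D, which is G.
In harmonic minor, degree 4 sits 5 semitones above the tonic. D# + 5 semitones is pitch class 8, spelled on G as G#.

G#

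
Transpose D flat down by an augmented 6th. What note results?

Fbb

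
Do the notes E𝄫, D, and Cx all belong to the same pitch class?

Yes

Ebb is pitch class 2; D is pitch class 2; C## is pitch class 2.
All spellings map to pitch class 2, so they are enharmonically equivalent.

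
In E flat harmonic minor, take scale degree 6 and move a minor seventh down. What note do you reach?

Scale degree 6 of Eb harmonic minor is Cb.
A minor seventh (10 semitones) below Cb lands on the letter D, giving Db.

Db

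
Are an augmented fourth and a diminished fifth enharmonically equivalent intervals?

An augmented fourth spans 6 semitones; a diminished fifth spans 6.
They are enharmonically equivalent.

Yes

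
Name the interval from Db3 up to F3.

major third

Counting letters D–E–F gives a third.
Db→F = 4 semitones, exactly the major third.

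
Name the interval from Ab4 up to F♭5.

Counting letters A–B–C–D–E–F gives a sixth.
Ab→Fb = 8 semitones, 1 narrower than the major sixth (9), so minor.

minor sixth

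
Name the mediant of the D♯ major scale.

The D# major scale runs D# E# F## G# A# B# C##.
Degree 3 is F##.

F##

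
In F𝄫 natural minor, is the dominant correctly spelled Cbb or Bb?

Each scale degree takes a distinct letter name. Degree 5 of a scale on F must use the letter C.
Cbb and Bb are enharmonically the same pitch, but only Cbb uses the letter C, so it is the correct spelling here.

Cbb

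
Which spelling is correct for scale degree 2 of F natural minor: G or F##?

G

Each scale degree takes a distinct letter name. Degree 2 of a scale on F must use the letter G.
G and F## are enharmonically the same pitch, but only G uses the letter G, so it is the correct spelling here.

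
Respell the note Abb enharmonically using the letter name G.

Plain G sits at the same pitch as Abb, so on the letter G the same pitch needs a natural: G.

G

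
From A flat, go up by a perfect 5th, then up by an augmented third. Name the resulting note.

G#

A perfect fifth up from Ab is Eb (letter E, 7 semitones up).
An augmented third up from Eb is G# (letter G, 5 semitones up).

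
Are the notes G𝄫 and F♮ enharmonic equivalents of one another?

Yes

Gbb = pitch class 5 and F = pitch class 5 — the same pitch class, so they are enharmonic equivalents.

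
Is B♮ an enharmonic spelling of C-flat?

B = pitch class 11 and Cb = pitch class 11 — the same pitch class, so they are enharmonic equivalents.

Yes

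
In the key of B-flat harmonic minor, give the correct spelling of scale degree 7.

A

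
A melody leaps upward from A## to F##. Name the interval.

minor sixth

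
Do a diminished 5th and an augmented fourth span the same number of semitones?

Yes

A diminished fifth spans 6 semitones; an augmented fourth spans 6.
They are enharmonically equivalent.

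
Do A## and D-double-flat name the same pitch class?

No

Two spellings are enharmonically equivalent only if they share a pitch class.
Here A## → 11, Dbb → 0; 0 ≠ 11, so they are not.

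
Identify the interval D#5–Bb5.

diminished sixth

The letter names run D→B, a span of 5 letter steps, so the interval is some kind of sixth.
D# to Bb is 7 semitones. A major sixth is 9, so 7 makes it diminished.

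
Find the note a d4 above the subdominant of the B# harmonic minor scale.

The subdominant of B# harmonic minor is E#.
A diminished fourth (4 semitones) above E# lands on the letter A, giving A.

A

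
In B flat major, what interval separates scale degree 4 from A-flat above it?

Scale degree 4 of Bb major is Eb.
Eb up to Ab: letters E→A make it a fourth; 5 semitones makes it perfect.

perfect fourth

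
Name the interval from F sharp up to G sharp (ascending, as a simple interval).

The letter names run F→G, a span of 1 letter step, so the interval is some kind of second.
F# to G# is 2 semitones. A major second is 2, so 2 makes it major.

major second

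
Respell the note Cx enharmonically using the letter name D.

D

Plain D sits at the same pitch as C##, so on the letter D the same pitch needs a natural: D.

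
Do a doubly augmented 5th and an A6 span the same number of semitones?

No

A doubly augmented fifth spans 9 semitones; an augmented sixth spans 10.
The spans differ, so they are not enharmonic equivalents.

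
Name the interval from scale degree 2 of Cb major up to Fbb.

diminished third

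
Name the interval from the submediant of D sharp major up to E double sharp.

augmented fourth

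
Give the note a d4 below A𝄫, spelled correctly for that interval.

Eb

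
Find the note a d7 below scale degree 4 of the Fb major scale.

Scale degree 4 of Fb major is Bbb.
A diminished seventh (9 semitones) below Bbb lands on the letter C, giving C.

C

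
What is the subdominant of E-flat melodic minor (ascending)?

Ab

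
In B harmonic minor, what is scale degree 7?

Degree 7 takes the letter 6 steps above B, which is A.
In harmonic minor, degree 7 sits 11 semitones above the tonic. B + 11 semitones is pitch class 10, spelled on A as A#.

A#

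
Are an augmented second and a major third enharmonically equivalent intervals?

No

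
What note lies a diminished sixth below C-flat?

E

A sixth below C lands on the letter E.
A diminished sixth spans 7 semitones, so Cb moves to pitch class 4. On the letter E that is E.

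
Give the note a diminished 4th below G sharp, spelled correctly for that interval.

D##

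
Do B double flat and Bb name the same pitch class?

No

Bbb is pitch class 9; Bb is pitch class 10.
The pitch classes differ (9 vs. 10), so they are not enharmonic equivalents.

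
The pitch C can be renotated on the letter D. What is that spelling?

C is pitch class 0. The letter D alone is pitch class 2.
To reach pitch class 0 from D requires an offset of -2 semitones, i.e. double flat: Dbb.

Dbb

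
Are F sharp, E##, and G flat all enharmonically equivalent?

Yes

F# is pitch class 6; E## is pitch class 6; Gb is pitch class 6.
All spellings map to pitch class 6, so they are enharmonically equivalent.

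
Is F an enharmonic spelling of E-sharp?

F is pitch class 5; E# is pitch class 5.
All spellings map to pitch class 5, so they are enharmonically equivalent.

Yes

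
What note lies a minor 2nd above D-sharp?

E

D up a major second is E, so the target letter is E.
From D#, a minor second is 1 semitone up: E.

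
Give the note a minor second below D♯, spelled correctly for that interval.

C##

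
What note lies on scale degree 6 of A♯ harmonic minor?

F#

The A# harmonic minor scale runs A# B# C# D# E# F# G##.
Degree 6 is F#.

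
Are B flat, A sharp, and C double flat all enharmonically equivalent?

Yes

Bb is pitch class 10; A# is pitch class 10; Cbb is pitch class 10.
All spellings map to pitch class 10, so they are enharmonically equivalent.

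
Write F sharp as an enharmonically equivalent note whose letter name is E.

E##

F# is pitch class 6. The letter E alone is pitch class 4.
To reach pitch class 6 from E requires an offset of +2 semitones, i.e. double sharp: E##.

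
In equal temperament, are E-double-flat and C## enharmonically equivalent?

Yes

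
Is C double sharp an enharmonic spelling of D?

Yes

C## is pitch class 2; D is pitch class 2.
All spellings map to pitch class 2, so they are enharmonically equivalent.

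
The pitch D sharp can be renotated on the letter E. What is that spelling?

Eb

Plain E sits 1 semitone above D#, so on the letter E the same pitch needs a flat: Eb.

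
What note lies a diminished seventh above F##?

E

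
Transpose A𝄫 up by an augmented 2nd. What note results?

Bb

A second above A lands on the letter B.
An augmented second spans 3 semitones, so Abb moves to pitch class 10. On the letter B that is Bb.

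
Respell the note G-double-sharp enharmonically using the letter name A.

A

Plain A sits at the same pitch as G##, so on the letter A the same pitch needs a natural: A.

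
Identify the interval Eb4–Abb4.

diminished fourth

Counting letters E–F–G–A gives a fourth.
Eb→Abb = 4 semitones, 1 narrower than the perfect fourth (5), so diminished.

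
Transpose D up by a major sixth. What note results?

B

D up a major sixth is B, so the target letter is B.
From D, a major sixth is 9 semitones up: B.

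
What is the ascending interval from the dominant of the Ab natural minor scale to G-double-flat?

The dominant of Ab natural minor is Eb.
Eb up to Gbb: letters E→G make it a third; 2 semitones makes it diminished.

diminished third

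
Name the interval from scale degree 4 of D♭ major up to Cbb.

diminished fourth

Scale degree 4 of Db major is Gb.
Gb up to Cbb: letters G→C make it a fourth; 4 semitones makes it diminished.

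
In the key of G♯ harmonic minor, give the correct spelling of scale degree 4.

C#

The G# harmonic minor scale runs G# A# B C# D# E F##.
Degree 4 is C#.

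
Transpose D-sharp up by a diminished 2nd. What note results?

Eb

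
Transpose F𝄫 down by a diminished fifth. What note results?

Bbb

A fifth below F lands on the letter B.
A diminished fifth spans 6 semitones, so Fbb moves to pitch class 9. On the letter B that is Bbb.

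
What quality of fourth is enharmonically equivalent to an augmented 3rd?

An augmented third spans 5 semitones.
A fourth spanning 5 semitones is perfect (the perfect fourth is 5).

perfect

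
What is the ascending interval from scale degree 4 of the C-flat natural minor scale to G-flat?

major second

Scale degree 4 of Cb natural minor is Fb.
Fb up to Gb: letters F→G make it a second; 2 semitones makes it major.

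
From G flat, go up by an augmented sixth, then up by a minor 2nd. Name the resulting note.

An augmented sixth up from Gb is E (letter E, 10 semitones up).
A minor second up from E is F (letter F, 1 semitone up).

F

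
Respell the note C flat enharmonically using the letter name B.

B

Cb is pitch class 11. The letter B alone is pitch class 11.
Pitch class 11 on B needs no accidental: B.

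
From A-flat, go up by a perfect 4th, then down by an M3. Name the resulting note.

Bbb

A perfect fourth up from Ab is Db (letter D, 5 semitones up).
A major third down from Db is Bbb (letter B, 4 semitones down).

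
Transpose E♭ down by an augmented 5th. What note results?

Abb

A fifth below E lands on the letter A.
An augmented fifth spans 8 semitones, so Eb moves to pitch class 7. On the letter A that is Abb.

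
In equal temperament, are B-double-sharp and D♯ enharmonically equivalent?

No

Two spellings are enharmonically equivalent only if they share a pitch class.
Here B## → 1, D# → 3; 1 ≠ 3, so they are not.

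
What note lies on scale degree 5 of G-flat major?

Degree 5 takes the letter 4 steps above G, which is D.
In major, degree 5 sits 7 semitones above the tonic. Gb + 7 semitones is pitch class 1, spelled on D as Db.

Db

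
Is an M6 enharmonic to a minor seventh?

No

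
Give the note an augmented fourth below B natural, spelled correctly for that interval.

A fourth below B lands on the letter F.
An augmented fourth spans 6 semitones, so B moves to pitch class 5. On the letter F that is F.

F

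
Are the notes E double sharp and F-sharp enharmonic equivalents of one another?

E## = pitch class 6 and F# = pitch class 6 — the same pitch class, so they are enharmonic equivalents.

Yes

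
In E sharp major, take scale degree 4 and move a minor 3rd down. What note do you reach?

Scale degree 4 of E# major is A#.
A minor third (3 semitones) below A# lands on the letter F, giving F##.

F##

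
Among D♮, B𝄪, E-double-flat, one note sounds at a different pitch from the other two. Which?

B##

In 12-tone equal temperament, enharmonic equivalents share a pitch class. D is pitch class 2; B## is pitch class 1; Ebb is pitch class 2.
D and Ebb share pitch class 2, while B## is pitch class 1.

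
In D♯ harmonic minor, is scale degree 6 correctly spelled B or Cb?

B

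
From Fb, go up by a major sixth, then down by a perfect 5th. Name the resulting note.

Gb

A major sixth up from Fb is Db (letter D, 9 semitones up).
A perfect fifth down from Db is Gb (letter G, 7 semitones down).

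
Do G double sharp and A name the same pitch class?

G## is pitch class 9; A is pitch class 9.
All spellings map to pitch class 9, so they are enharmonically equivalent.

Yes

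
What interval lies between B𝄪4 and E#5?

diminished fourth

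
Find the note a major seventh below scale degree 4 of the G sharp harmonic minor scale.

D

Scale degree 4 of G# harmonic minor is C#.
A major seventh (11 semitones) below C# lands on the letter D, giving D.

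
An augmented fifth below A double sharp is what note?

D#

A fifth below A lands on the letter D.
An augmented fifth spans 8 semitones, so A## moves to pitch class 3. On the letter D that is D#.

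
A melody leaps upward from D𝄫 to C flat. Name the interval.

The letter names run D→C, a span of 6 letter steps, so the interval is some kind of seventh.
Dbb to Cb is 11 semitones. A major seventh is 11, so 11 makes it major.

major seventh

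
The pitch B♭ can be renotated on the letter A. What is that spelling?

A#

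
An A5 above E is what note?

B#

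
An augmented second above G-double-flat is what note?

A second above G lands on the letter A.
An augmented second spans 3 semitones, so Gbb moves to pitch class 8. On the letter A that is Ab.

Ab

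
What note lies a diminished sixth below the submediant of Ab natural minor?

A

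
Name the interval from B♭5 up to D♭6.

minor third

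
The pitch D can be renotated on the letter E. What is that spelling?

Plain E sits 2 semitones above D, so on the letter E the same pitch needs a double flat: Ebb.

Ebb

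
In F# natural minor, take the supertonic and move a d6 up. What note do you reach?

The supertonic of F# natural minor is G#.
A diminished sixth (7 semitones) above G# lands on the letter E, giving Eb.

Eb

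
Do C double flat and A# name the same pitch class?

Yes

Cbb is pitch class 10; A# is pitch class 10.
All spellings map to pitch class 10, so they are enharmonically equivalent.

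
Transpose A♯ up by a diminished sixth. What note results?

A sixth above A lands on the letter F.
A diminished sixth spans 7 semitones, so A# moves to pitch class 5. On the letter F that is F.

F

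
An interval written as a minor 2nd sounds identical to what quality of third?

doubly diminished

A minor second spans 1 semitone.
A third spanning 1 semitone is doubly diminished (the major third is 4).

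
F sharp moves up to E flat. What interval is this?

diminished seventh

Counting letters F–G–A–B–C–D–E gives a seventh.
F#→Eb = 9 semitones, 2 narrower than the major seventh (11), so diminished.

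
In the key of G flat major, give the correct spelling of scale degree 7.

F

The Gb major scale runs Gb Ab Bb Cb Db Eb F.
Degree 7 is F.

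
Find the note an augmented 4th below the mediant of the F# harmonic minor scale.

Eb

The mediant of F# harmonic minor is A.
An augmented fourth (6 semitones) below A lands on the letter E, giving Eb.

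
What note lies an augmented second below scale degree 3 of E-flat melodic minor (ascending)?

Fbb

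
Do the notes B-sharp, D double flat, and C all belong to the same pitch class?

B# = pitch class 0 and Dbb = pitch class 0 and C = pitch class 0 — the same pitch class, so they are enharmonic equivalents.

Yes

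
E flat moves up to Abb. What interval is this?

Counting letters E–F–G–A gives a fourth.
Eb→Abb = 4 semitones, 1 narrower than the perfect fourth (5), so diminished.

diminished fourth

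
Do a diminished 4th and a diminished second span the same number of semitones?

A diminished fourth spans 4 semitones; a diminished second spans 0.
The spans differ, so they are not enharmonic equivalents.

No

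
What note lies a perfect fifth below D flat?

Gb

A fifth below D lands on the letter G.
A perfect fifth spans 7 semitones, so Db moves to pitch class 6. On the letter G that is Gb.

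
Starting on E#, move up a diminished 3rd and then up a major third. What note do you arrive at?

B

A diminished third up from E# is G (letter G, 2 semitones up).
A major third up from G is B (letter B, 4 semitones up).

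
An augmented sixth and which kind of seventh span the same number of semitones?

minor

An augmented sixth spans 10 semitones.
A seventh spanning 10 semitones is minor (the major seventh is 11).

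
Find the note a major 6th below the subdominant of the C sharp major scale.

The subdominant of C# major is F#.
A major sixth (9 semitones) below F# lands on the letter A, giving A.

A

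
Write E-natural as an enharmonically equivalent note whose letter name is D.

Plain D sits 2 semitones below E, so on the letter D the same pitch needs a double sharp: D##.

D##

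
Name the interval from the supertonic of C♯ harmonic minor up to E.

minor second

The supertonic of C# harmonic minor is D#.
D# up to E: letters D→E make it a second; 1 semitone makes it minor.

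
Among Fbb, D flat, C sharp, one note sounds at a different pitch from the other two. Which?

In 12-tone equal temperament, enharmonic equivalents share a pitch class. Fbb is pitch class 3; Db is pitch class 1; C# is pitch class 1.
Db and C# share pitch class 1, while Fbb is pitch class 3.

Fbb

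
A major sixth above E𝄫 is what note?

Cb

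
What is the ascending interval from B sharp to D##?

major third

Counting letters B–C–D gives a third.
B#→D## = 4 semitones, exactly the major third.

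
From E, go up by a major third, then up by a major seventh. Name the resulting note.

F##

A major third up from E is G# (letter G, 4 semitones up).
A major seventh up from G# is F## (letter F, 11 semitones up).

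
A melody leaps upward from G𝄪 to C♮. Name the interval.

doubly diminished fourth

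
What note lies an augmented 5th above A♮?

A up a perfect fifth is E, so the target letter is E.
From A, an augmented fifth is 8 semitones up: E#.

E#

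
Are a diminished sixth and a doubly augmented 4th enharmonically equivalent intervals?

A diminished sixth spans 7 semitones; a doubly augmented fourth spans 7.
They are enharmonically equivalent.

Yes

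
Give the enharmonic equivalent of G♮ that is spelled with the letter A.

Abb

G is pitch class 7. The letter A alone is pitch class 9.
To reach pitch class 7 from A requires an offset of -2 semitones, i.e. double flat: Abb.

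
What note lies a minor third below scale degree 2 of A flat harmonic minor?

G

Scale degree 2 of Ab harmonic minor is Bb.
A minor third (3 semitones) below Bb lands on the letter G, giving G.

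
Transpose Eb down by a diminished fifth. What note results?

E down a perfect fifth is A, so the target letter is A.
From Eb, a diminished fifth is 6 semitones down: A.

A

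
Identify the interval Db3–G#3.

Counting letters D–E–F–G gives a fourth.
Db→G# = 7 semitones, 2 wider than the perfect fourth (5), so doubly augmented.

doubly augmented fourth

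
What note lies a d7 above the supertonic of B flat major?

Bbb

The supertonic of Bb major is C.
A diminished seventh (9 semitones) above C lands on the letter B, giving Bbb.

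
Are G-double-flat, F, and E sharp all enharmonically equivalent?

Yes

Gbb is pitch class 5; F is pitch class 5; E# is pitch class 5.
All spellings map to pitch class 5, so they are enharmonically equivalent.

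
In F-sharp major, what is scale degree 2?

The F# major scale runs F# G# A# B C# D# E#.
Degree 2 is G#.

G#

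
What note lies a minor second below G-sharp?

A second below G lands on the letter F.
A minor second spans 1 semitone, so G# moves to pitch class 7. On the letter F that is F##.

F##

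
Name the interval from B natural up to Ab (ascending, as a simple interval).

diminished seventh

Counting letters B–C–D–E–F–G–A gives a seventh.
B→Ab = 9 semitones, 2 narrower than the major seventh (11), so diminished.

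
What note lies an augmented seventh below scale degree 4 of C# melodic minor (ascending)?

Gb

Scale degree 4 of C# melodic minor (ascending) is F#.
An augmented seventh (12 semitones) below F# lands on the letter G, giving Gb.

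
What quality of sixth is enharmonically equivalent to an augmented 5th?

An augmented fifth spans 8 semitones.
A sixth spanning 8 semitones is minor (the major sixth is 9).

minor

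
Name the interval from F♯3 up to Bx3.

The letter names run F→B, a span of 3 letter steps, so the interval is some kind of fourth.
F# to B## is 7 semitones. A perfect fourth is 5, so 7 makes it doubly augmented.

doubly augmented fourth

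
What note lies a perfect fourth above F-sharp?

B

F up a perfect fourth is Bb, so the target letter is B.
From F#, a perfect fourth is 5 semitones up: B.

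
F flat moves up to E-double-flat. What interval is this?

minor seventh

Counting letters F–G–A–B–C–D–E gives a seventh.
Fb→Ebb = 10 semitones, 1 narrower than the major seventh (11), so minor.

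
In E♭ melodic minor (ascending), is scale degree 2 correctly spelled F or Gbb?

Each scale degree takes a distinct letter name. Degree 2 of a scale on E must use the letter F.
F and Gbb are enharmonically the same pitch, but only F uses the letter F, so it is the correct spelling here.

F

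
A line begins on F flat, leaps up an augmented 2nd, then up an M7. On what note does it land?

F#

An augmented second up from Fb is G (letter G, 3 semitones up).
A major seventh up from G is F# (letter F, 11 semitones up).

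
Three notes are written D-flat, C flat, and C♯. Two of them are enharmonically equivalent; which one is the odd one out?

In 12-tone equal temperament, enharmonic equivalents share a pitch class. Db is pitch class 1; Cb is pitch class 11; C# is pitch class 1.
Db and C# share pitch class 1, while Cb is pitch class 11.

Cb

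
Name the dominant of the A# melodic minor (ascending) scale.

E#

Degree 5 takes the letter 4 steps above A, which is E.
In melodic minor (ascending), degree 5 sits 7 semitones above the tonic. A# + 7 semitones is pitch class 5, spelled on E as E#.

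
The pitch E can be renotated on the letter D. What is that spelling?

D##

Plain D sits 2 semitones below E, so on the letter D the same pitch needs a double sharp: D##.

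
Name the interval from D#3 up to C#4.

Counting letters D–E–F–G–A–B–C gives a seventh.
D#→C# = 10 semitones, 1 narrower than the major seventh (11), so minor.

minor seventh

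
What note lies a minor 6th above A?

F

A up a major sixth is F#, so the target letter is F.
From A, a minor sixth is 8 semitones up: F.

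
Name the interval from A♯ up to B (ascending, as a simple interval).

minor second

Counting letters A–B gives a second.
A#→B = 1 semitone, 1 narrower than the major second (2), so minor.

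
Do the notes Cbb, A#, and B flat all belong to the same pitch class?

Cbb is pitch class 10; A# is pitch class 10; Bb is pitch class 10.
All spellings map to pitch class 10, so they are enharmonically equivalent.

Yes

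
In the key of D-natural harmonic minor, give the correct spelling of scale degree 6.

Degree 6 takes the letter 5 steps above D, which is B.
In harmonic minor, degree 6 sits 8 semitones above the tonic. D + 8 semitones is pitch class 10, spelled on B as Bb.

Bb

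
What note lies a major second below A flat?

Gb

A down a major second is G, so the target letter is G.
From Ab, a major second is 2 semitones down: Gb.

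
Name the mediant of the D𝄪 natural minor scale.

F##

The D## natural minor scale runs D## E## F## G## A## B# C##.
Degree 3 is F##.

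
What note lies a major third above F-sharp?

A#

F up a major third is A, so the target letter is A.
From F#, a major third is 4 semitones up: A#.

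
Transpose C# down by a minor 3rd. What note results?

C down a major third is Ab, so the target letter is A.
From C#, a minor third is 3 semitones down: A#.

A#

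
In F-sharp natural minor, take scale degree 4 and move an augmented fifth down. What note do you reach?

Scale degree 4 of F# natural minor is B.
An augmented fifth (8 semitones) below B lands on the letter E, giving Eb.

Eb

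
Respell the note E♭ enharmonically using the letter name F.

Fbb

Plain F sits 2 semitones above Eb, so on the letter F the same pitch needs a double flat: Fbb.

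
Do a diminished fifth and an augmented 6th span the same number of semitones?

No

A diminished fifth spans 6 semitones; an augmented sixth spans 10.
The spans differ, so they are not enharmonic equivalents.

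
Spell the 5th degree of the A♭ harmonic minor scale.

Eb

Degree 5 takes the letter 4 steps above A, which is E.
In harmonic minor, degree 5 sits 7 semitones above the tonic. Ab + 7 semitones is pitch class 3, spelled on E as Eb.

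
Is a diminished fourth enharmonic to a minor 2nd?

A diminished fourth spans 4 semitones; a minor second spans 1.
The spans differ, so they are not enharmonic equivalents.

No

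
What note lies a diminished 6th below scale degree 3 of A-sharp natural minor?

Scale degree 3 of A# natural minor is C#.
A diminished sixth (7 semitones) below C# lands on the letter E, giving E##.

E##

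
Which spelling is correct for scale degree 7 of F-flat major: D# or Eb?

Eb

Each scale degree takes a distinct letter name. Degree 7 of a scale on F must use the letter E.
Eb and D# are enharmonically the same pitch, but only Eb uses the letter E, so it is the correct spelling here.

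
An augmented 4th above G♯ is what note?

A fourth above G lands on the letter C.
An augmented fourth spans 6 semitones, so G# moves to pitch class 2. On the letter C that is C##.

C##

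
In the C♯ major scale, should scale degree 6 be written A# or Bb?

A#

Each scale degree takes a distinct letter name. Degree 6 of a scale on C must use the letter A.
A# and Bb are enharmonically the same pitch, but only A# uses the letter A, so it is the correct spelling here.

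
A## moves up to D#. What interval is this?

diminished fourth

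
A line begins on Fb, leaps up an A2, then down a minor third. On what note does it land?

An augmented second up from Fb is G (letter G, 3 semitones up).
A minor third down from G is E (letter E, 3 semitones down).

E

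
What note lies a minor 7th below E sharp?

F##

E down a major seventh is F, so the target letter is F.
From E#, a minor seventh is 10 semitones down: F##.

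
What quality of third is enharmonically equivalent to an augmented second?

minor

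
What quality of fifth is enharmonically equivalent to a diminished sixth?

perfect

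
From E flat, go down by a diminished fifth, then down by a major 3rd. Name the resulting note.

F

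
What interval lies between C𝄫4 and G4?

doubly augmented fifth

The letter names run C→G, a span of 4 letter steps, so the interval is some kind of fifth.
Cbb to G is 9 semitones. A perfect fifth is 7, so 9 makes it doubly augmented.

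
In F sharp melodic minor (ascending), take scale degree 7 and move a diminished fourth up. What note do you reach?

Scale degree 7 of F# melodic minor (ascending) is E#.
A diminished fourth (4 semitones) above E# lands on the letter A, giving A.

A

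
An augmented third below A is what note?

Fb

A third below A lands on the letter F.
An augmented third spans 5 semitones, so A moves to pitch class 4. On the letter F that is Fb.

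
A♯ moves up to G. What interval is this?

diminished seventh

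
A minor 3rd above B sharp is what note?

B up a major third is D#, so the target letter is D.
From B#, a minor third is 3 semitones up: D#.

D#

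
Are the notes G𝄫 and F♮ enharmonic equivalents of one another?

Gbb = pitch class 5 and F = pitch class 5 — the same pitch class, so they are enharmonic equivalents.

Yes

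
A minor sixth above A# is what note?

A up a major sixth is F#, so the target letter is F.
From A#, a minor sixth is 8 semitones up: F#.

F#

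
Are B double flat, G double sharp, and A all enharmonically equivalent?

Bbb = pitch class 9 and G## = pitch class 9 and A = pitch class 9 — the same pitch class, so they are enharmonic equivalents.

Yes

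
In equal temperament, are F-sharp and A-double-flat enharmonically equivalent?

No

F# is pitch class 6; Abb is pitch class 7.
The pitch classes differ (6 vs. 7), so they are not enharmonic equivalents.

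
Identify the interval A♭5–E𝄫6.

The letter names run A→E, a span of 4 letter steps, so the interval is some kind of fifth.
Ab to Ebb is 6 semitones. A perfect fifth is 7, so 6 makes it diminished.

diminished fifth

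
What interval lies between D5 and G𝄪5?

Counting letters D–E–F–G gives a fourth.
D→G## = 7 semitones, 2 wider than the perfect fourth (5), so doubly augmented.

doubly augmented fourth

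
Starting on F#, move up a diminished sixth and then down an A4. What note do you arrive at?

A diminished sixth up from F# is Db (letter D, 7 semitones up).
An augmented fourth down from Db is Abb (letter A, 6 semitones down).

Abb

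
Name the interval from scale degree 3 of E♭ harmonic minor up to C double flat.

diminished fourth

Scale degree 3 of Eb harmonic minor is Gb.
Gb up to Cbb: letters G→C make it a fourth; 4 semitones makes it diminished.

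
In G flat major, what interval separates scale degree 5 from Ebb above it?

Scale degree 5 of Gb major is Db.
Db up to Ebb: letters D→E make it a second; 1 semitone makes it minor.

minor second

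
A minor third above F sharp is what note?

A

F up a major third is A, so the target letter is A.
From F#, a minor third is 3 semitones up: A.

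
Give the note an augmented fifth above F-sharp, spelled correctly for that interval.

F up a perfect fifth is C, so the target letter is C.
From F#, an augmented fifth is 8 semitones up: C##.

C##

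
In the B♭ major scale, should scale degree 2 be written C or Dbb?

Each scale degree takes a distinct letter name. Degree 2 of a scale on B must use the letter C.
C and Dbb are enharmonically the same pitch, but only C uses the letter C, so it is the correct spelling here.

C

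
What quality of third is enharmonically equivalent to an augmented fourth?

An augmented fourth spans 6 semitones.
A third spanning 6 semitones is doubly augmented (the major third is 4).

doubly augmented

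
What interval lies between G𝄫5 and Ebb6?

major sixth

The letter names run G→E, a span of 5 letter steps, so the interval is some kind of sixth.
Gbb to Ebb is 9 semitones. A major sixth is 9, so 9 makes it major.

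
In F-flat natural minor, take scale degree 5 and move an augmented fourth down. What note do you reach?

Gbb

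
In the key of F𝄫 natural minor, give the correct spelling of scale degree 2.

Gbb

Degree 2 takes the letter 1 step above F, which is G.
In natural minor, degree 2 sits 2 semitones above the tonic. Fbb + 2 semitones is pitch class 5, spelled on G as Gbb.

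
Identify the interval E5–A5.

perfect fourth

The letter names run E→A, a span of 3 letter steps, so the interval is some kind of fourth.
E to A is 5 semitones. A perfect fourth is 5, so 5 makes it perfect.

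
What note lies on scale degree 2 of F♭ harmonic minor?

Gb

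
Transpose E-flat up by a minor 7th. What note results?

Db

E up a major seventh is D#, so the target letter is D.
From Eb, a minor seventh is 10 semitones up: Db.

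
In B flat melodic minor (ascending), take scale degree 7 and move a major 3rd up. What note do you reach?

Scale degree 7 of Bb melodic minor (ascending) is A.
A major third (4 semitones) above A lands on the letter C, giving C#.

C#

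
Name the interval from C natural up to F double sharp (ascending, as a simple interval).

The letter names run C→F, a span of 3 letter steps, so the interval is some kind of fourth.
C to F## is 7 semitones. A perfect fourth is 5, so 7 makes it doubly augmented.

doubly augmented fourth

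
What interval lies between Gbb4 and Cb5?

The letter names run G→C, a span of 3 letter steps, so the interval is some kind of fourth.
Gbb to Cb is 6 semitones. A perfect fourth is 5, so 6 makes it augmented.

augmented fourth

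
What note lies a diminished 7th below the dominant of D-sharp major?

B##

The dominant of D# major is A#.
A diminished seventh (9 semitones) below A# lands on the letter B, giving B##.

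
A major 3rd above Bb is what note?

D

B up a major third is D#, so the target letter is D.
From Bb, a major third is 4 semitones up: D.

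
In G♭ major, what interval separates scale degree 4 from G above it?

augmented fifth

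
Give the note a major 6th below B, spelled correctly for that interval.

B down a major sixth is D, so the target letter is D.
From B, a major sixth is 9 semitones down: D.

D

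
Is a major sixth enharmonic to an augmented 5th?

A major sixth spans 9 semitones; an augmented fifth spans 8.
The spans differ, so they are not enharmonic equivalents.

No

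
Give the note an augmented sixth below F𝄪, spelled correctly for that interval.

A

F down a major sixth is Ab, so the target letter is A.
From F##, an augmented sixth is 10 semitones down: A.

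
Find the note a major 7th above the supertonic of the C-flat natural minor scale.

C

The supertonic of Cb natural minor is Db.
A major seventh (11 semitones) above Db lands on the letter C, giving C.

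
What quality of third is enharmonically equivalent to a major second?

diminished

A major second spans 2 semitones.
A third spanning 2 semitones is diminished (the major third is 4).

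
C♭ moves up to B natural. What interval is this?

augmented seventh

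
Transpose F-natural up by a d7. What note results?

F up a major seventh is E, so the target letter is E.
From F, a diminished seventh is 9 semitones up: Ebb.

Ebb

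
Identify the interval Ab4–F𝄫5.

diminished sixth

The letter names run A→F, a span of 5 letter steps, so the interval is some kind of sixth.
Ab to Fbb is 7 semitones. A major sixth is 9, so 7 makes it diminished.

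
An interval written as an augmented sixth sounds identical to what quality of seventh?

minor

An augmented sixth spans 10 semitones.
A seventh spanning 10 semitones is minor (the major seventh is 11).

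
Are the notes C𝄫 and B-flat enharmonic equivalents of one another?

Yes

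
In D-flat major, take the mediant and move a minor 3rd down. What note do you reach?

D

The mediant of Db major is F.
A minor third (3 semitones) below F lands on the letter D, giving D.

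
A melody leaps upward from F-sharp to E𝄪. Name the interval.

The letter names run F→E, a span of 6 letter steps, so the interval is some kind of seventh.
F# to E## is 12 semitones. A major seventh is 11, so 12 makes it augmented.

augmented seventh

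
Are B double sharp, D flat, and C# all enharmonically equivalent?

B## is pitch class 1; Db is pitch class 1; C# is pitch class 1.
All spellings map to pitch class 1, so they are enharmonically equivalent.

Yes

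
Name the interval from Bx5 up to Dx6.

Counting letters B–C–D gives a third.
B##→D## = 3 semitones, 1 narrower than the major third (4), so minor.

minor third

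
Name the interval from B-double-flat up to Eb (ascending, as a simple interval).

augmented fourth

The letter names run B→E, a span of 3 letter steps, so the interval is some kind of fourth.
Bbb to Eb is 6 semitones. A perfect fourth is 5, so 6 makes it augmented.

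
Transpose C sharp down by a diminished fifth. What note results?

C down a perfect fifth is F, so the target letter is F.
From C#, a diminished fifth is 6 semitones down: F##.

F##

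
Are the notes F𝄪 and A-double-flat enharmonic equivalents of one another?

Yes

F## is pitch class 7; Abb is pitch class 7.
All spellings map to pitch class 7, so they are enharmonically equivalent.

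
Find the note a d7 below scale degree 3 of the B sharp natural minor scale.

Scale degree 3 of B# natural minor is D#.
A diminished seventh (9 semitones) below D# lands on the letter E, giving E##.

E##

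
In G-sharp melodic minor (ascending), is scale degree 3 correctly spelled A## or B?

Each scale degree takes a distinct letter name. Degree 3 of a scale on G must use the letter B.
B and A## are enharmonically the same pitch, but only B uses the letter B, so it is the correct spelling here.

B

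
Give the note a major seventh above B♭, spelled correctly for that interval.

A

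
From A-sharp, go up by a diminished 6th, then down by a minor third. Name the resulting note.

A diminished sixth up from A# is F (letter F, 7 semitones up).
A minor third down from F is D (letter D, 3 semitones down).

D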